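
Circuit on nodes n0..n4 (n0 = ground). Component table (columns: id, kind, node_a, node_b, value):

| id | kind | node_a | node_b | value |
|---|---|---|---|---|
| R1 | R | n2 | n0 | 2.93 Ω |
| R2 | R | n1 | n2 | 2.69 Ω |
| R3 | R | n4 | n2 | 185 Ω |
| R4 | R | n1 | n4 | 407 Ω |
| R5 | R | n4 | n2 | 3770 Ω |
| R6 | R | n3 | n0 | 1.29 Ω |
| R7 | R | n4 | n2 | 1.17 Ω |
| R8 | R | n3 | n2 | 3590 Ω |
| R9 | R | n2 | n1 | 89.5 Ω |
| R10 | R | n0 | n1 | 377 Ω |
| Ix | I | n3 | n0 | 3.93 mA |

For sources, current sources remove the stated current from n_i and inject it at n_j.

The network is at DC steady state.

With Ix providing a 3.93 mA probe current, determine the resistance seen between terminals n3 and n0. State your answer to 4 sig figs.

R_eq = 1.290 Ω

Apply KCL at each of the 4 non-ground nodes and solve the resulting linear system.
Node n1: branches {R2, R4, R9, R10} → V_1 = -4.073e-06
Node n2: branches {R1, R2, R3, R5, R7, R8, R9} → V_2 = -4.101e-06
Node n3: branches {R6, R8, Ix} → V_3 = -0.005068
Node n4: branches {R3, R4, R5, R7} → V_4 = -4.101e-06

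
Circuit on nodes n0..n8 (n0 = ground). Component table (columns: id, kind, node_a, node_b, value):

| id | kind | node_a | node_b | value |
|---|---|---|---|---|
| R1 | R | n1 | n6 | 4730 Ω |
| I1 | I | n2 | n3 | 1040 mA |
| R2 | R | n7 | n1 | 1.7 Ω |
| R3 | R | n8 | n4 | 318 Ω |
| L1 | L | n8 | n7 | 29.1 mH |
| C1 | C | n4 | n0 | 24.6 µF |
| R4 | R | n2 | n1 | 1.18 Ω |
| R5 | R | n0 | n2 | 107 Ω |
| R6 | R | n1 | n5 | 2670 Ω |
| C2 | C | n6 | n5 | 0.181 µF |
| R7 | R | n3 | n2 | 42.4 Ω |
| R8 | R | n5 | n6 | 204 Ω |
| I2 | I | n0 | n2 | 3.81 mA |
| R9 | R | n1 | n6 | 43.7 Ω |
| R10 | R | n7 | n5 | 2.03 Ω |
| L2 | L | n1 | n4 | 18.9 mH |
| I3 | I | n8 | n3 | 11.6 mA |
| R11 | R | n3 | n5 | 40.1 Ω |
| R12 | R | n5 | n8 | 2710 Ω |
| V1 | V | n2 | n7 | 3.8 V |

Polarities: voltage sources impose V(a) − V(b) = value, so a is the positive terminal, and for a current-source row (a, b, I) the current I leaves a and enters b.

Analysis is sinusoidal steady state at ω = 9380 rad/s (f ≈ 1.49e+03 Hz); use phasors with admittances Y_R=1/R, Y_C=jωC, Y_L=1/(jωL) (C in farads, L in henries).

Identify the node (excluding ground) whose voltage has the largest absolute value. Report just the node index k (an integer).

MNA unknowns: 8 node voltages V₁..V_8 plus 1 source current (V1)
R1: Y=0.0002114+0.000j on G[1,6]
I1: z[2]−=1.04, z[3]+=1.04
R2: Y=0.5882+0.000j on G[7,1]
R3: Y=0.003145+0.000j on G[8,4]
L1: Y=0.000-0.003664j on G[8,7]
C1: Y=0.000+0.2307j on G[4,0]
R4: Y=0.8475+0.000j on G[2,1]
R5: Y=0.009346+0.000j on G[0,2]
R6: Y=0.0003745+0.000j on G[1,5]
C2: Y=0.000+0.001698j on G[6,5]
R7: Y=0.02358+0.000j on G[3,2]
R8: Y=0.004902+0.000j on G[5,6]
I2: z[0]−=0.00381, z[2]+=0.00381
R9: Y=0.02288+0.000j on G[1,6]
R10: Y=0.4926+0.000j on G[7,5]
L2: Y=0.000-0.005641j on G[1,4]
I3: z[8]−=0.0116, z[3]+=0.0116
R11: Y=0.02494+0.000j on G[3,5]
R12: Y=0.0003690+0.000j on G[5,8]
V1: row V2−V7=3.8, i_V1 at 2,7
solve → V1=-0.1860+0.05407j, V2=1.374+0.05564j, V3=21.70+0.05668j, V4=-0.002253+0.03915j, V5=-1.255+0.05767j, V6=-0.3766+0.001416j, V7=-2.426+0.05564j, V8=-2.902-0.4557j
aux → i_V1=-1.892-0.001824j

3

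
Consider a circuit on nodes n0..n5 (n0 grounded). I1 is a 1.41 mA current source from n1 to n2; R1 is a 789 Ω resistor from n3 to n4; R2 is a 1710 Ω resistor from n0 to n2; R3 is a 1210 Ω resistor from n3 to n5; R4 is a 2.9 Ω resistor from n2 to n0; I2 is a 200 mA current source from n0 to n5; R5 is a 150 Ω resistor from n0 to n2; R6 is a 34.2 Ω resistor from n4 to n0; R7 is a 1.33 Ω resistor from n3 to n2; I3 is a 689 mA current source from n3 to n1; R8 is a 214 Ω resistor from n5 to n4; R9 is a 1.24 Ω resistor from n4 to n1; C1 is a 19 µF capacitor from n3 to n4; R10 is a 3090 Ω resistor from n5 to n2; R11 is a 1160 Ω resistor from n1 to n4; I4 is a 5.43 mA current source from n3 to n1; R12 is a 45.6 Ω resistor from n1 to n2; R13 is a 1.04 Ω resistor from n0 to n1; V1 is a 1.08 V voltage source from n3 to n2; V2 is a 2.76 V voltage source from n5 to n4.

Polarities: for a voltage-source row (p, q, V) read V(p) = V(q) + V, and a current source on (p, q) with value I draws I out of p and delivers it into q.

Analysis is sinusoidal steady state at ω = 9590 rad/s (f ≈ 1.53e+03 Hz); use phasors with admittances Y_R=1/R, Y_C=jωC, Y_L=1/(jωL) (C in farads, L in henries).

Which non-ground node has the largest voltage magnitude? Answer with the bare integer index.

5

Element admittances at ω=9590 rad/s:
  I1: injects 0.00141 A into n2 (from n1)
  Y(R1) = 0.001267+0.000j S between n3,n4
  Y(R2) = 0.0005848+0.000j S between n0,n2
  Y(R3) = 0.0008264+0.000j S between n3,n5
  Y(R4) = 0.3448+0.000j S between n2,n0
  I2: injects 0.2 A into n5 (from n0)
  Y(R5) = 0.006667+0.000j S between n0,n2
  Y(R6) = 0.02924+0.000j S between n4,n0
  Y(R7) = 0.7519+0.000j S between n3,n2
  I3: injects 0.689 A into n1 (from n3)
  Y(R8) = 0.004673+0.000j S between n5,n4
  Y(R9) = 0.8065+0.000j S between n4,n1
  Y(C1) = 0.000+0.1822j S between n3,n4
  Y(R10) = 0.0003236+0.000j S between n5,n2
  Y(R11) = 0.0008621+0.000j S between n1,n4
  I4: injects 0.00543 A into n1 (from n3)
  Y(R12) = 0.02193+0.000j S between n1,n2
  Y(R13) = 0.9615+0.000j S between n0,n1
  V1: constraint V(n3)−V(n2) = 1.08
  V2: constraint V(n5)−V(n4) = 2.76
Assemble and solve the 7×7 MNA system:
  V(n1)=0.6916-0.1638j  V(n2)=-1.380+0.4785j  V(n3)=-0.3000+0.4785j  V(n4)=0.7132-0.3763j  V(n5)=3.473-0.3763j
  i(V1)=-1.346+0.1828j  i(V2)=0.1824+0.0009830j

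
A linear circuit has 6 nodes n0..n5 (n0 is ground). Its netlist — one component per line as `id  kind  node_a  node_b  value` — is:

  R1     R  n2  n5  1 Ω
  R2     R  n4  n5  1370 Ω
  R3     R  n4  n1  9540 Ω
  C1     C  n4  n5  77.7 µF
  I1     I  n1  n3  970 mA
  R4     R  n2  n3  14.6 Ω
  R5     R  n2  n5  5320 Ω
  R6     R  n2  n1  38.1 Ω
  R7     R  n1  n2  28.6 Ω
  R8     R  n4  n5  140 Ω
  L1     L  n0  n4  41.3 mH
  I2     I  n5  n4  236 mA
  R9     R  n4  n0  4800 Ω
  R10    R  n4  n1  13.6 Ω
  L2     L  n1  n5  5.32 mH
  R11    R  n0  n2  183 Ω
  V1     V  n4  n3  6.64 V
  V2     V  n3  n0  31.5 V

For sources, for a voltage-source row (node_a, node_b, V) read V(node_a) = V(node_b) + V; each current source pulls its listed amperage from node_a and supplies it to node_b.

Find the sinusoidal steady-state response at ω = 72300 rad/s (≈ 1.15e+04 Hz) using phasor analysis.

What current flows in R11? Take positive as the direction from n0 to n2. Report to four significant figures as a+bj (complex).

Apply KCL at each of the 5 non-ground nodes and solve the resulting linear system.
Node n1: branches {R3, I1, R6, R7, R10, L2} → V_1 = 30.50-0.06102j
Node n2: branches {R1, R4, R5, R6, R7, R11} → V_2 = 37.14+0.1900j
Node n3: branches {I1, R4, V1, V2} → V_3 = 31.50+0.000j
Node n4: branches {R2, R3, C1, R8, L1, I2, R9, R10, V1} → V_4 = 38.14+0.000j
Node n5: branches {R1, R2, C1, R5, R8, I2, L2} → V_5 = 38.14+0.2194j
Source currents: i(V1)=-1.567-0.001281j, i(V2)=-0.2109+0.01173j

-0.2030-0.001038j A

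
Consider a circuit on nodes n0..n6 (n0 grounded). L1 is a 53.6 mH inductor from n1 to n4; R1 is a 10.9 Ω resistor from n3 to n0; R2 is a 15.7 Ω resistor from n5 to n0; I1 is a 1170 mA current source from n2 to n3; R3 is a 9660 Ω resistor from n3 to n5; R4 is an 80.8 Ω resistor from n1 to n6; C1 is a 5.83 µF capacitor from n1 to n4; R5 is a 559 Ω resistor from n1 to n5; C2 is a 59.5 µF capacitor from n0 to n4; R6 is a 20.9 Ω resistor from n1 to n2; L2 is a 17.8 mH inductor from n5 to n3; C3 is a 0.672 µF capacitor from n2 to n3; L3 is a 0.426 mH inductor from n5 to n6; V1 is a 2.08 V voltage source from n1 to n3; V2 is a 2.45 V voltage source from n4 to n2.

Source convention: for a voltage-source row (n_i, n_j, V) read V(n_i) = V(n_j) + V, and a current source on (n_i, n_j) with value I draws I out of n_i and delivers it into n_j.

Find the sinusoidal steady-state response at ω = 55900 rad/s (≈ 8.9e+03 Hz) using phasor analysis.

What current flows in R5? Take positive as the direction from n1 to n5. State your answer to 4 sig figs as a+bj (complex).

0.002145-0.004294j A

MNA unknowns: 6 node voltages V₁..V_6 plus 2 source currents (V1, V2)
L1: Y=0.000-0.0003338j on G[1,4]
R1: Y=0.09174+0.000j on G[3,0]
R2: Y=0.06369+0.000j on G[5,0]
I1: z[2]−=1.17, z[3]+=1.17
R3: Y=0.0001035+0.000j on G[3,5]
R4: Y=0.01238+0.000j on G[1,6]
C1: Y=0.000+0.3259j on G[1,4]
R5: Y=0.001789+0.000j on G[1,5]
C2: Y=0.000+3.326j on G[0,4]
R6: Y=0.04785+0.000j on G[1,2]
L2: Y=0.000-0.001005j on G[5,3]
C3: Y=0.000+0.03756j on G[2,3]
L3: Y=0.000-0.04199j on G[5,6]
V1: row V1−V3=2.08, i_V1 at 1,3
V2: row V4−V2=2.45, i_V2 at 4,2
solve → V1=1.281-2.950j, V2=-2.358-0.02045j, V3=-0.7985-2.950j, V4=0.09190-0.02045j, V5=0.08228-0.5498j, V6=0.8290-0.4164j
aux → i_V1=-1.136-0.2114j, i_V2=0.8858+0.08160j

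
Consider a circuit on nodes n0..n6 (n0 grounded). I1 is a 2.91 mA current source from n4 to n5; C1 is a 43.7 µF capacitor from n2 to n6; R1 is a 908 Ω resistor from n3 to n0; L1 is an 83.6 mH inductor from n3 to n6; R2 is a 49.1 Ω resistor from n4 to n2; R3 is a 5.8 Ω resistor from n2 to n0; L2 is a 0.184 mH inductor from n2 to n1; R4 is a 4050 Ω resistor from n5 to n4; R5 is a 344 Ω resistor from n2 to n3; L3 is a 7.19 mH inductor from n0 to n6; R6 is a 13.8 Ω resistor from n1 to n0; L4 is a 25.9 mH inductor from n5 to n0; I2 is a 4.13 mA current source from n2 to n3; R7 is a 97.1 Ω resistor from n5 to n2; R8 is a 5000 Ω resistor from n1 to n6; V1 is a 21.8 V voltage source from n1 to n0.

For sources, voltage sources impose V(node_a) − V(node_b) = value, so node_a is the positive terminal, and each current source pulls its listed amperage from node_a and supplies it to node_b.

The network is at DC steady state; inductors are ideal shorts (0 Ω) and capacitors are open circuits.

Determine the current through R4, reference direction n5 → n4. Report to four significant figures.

MNA unknowns: 6 node voltages V₁..V_6 plus 5 source currents (L1, L2, L3, L4, V1)
I1: z[4]−=0.00291, z[5]+=0.00291
C1: Y=0.000 on G[2,6]
R1: Y=0.001101 on G[3,0]
L1: row V3−V6=0, i_L1 at 3,6
R2: Y=0.02037 on G[4,2]
R3: Y=0.1724 on G[2,0]
L2: row V2−V1=0, i_L2 at 2,1
R4: Y=0.0002469 on G[5,4]
R5: Y=0.002907 on G[2,3]
L3: row V0−V6=0, i_L3 at 0,6
R6: Y=0.07246 on G[1,0]
L4: row V5−V0=0, i_L4 at 5,0
I2: z[2]−=0.00413, z[3]+=0.00413
R7: Y=0.01030 on G[5,2]
R8: Y=0.0002000 on G[1,6]
V1: row V1−V0=21.8, i_V1 at 1,0
solve → V1=21.80, V2=21.80, V3=0.000, V4=21.40, V5=0.000, V6=0.000
aux → i_L1=0.06750, i_L2=-4.059, i_L3=-0.07186, i_L4=0.2327, i_V1=-5.643

-0.005283 A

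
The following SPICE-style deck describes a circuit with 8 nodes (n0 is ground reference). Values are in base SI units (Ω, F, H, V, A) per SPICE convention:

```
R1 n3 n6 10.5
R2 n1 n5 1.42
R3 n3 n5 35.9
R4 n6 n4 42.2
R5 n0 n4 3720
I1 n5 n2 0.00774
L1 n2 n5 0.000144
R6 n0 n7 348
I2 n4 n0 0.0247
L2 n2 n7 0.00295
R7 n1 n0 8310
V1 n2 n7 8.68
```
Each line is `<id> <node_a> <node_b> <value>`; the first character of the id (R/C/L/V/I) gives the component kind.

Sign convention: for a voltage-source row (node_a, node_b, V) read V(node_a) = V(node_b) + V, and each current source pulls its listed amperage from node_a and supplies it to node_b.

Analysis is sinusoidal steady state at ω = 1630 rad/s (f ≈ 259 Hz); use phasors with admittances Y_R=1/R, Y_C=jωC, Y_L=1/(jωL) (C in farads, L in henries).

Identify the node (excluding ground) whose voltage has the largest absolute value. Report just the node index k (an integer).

Apply KCL at each of the 7 non-ground nodes and solve the resulting linear system.
Node n1: branches {R2, R7} → V_1 = 0.2509-0.006619j
Node n2: branches {I1, L1, L2, V1} → V_2 = 0.2509+0.0008821j
Node n3: branches {R1, R3} → V_3 = -0.6175-0.006558j
Node n4: branches {R4, R5, I2} → V_4 = -1.892-0.006466j
Node n5: branches {R2, R3, I1, L1} → V_5 = 0.2509-0.006620j
Node n6: branches {R1, R4} → V_6 = -0.8715-0.006539j
Node n7: branches {R6, L2, V1} → V_7 = -8.429+0.0008821j
Source currents: i(V1)=-0.02422+1.805j

7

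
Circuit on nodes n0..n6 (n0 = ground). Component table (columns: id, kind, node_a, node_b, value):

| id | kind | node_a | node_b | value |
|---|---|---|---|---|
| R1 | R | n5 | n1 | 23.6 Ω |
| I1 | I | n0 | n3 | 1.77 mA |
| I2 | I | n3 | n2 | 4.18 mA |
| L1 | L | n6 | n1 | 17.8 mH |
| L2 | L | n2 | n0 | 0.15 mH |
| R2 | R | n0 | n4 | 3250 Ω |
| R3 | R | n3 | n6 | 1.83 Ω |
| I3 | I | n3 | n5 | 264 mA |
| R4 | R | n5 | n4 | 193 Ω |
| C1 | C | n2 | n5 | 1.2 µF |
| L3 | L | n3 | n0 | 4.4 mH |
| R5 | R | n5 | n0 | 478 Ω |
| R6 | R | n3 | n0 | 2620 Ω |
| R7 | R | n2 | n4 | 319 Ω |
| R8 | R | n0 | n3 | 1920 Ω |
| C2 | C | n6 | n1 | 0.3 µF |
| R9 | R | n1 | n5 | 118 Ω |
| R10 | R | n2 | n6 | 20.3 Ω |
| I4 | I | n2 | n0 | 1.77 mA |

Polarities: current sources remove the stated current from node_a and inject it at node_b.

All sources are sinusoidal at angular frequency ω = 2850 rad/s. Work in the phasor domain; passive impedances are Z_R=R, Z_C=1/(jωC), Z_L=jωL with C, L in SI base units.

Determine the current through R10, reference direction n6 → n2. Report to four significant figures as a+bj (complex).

MNA unknowns: 6 node voltages V₁..V_6
R1: Y=0.04237+0.000j on G[5,1]
I1: z[0]−=0.00177, z[3]+=0.00177
I2: z[3]−=0.00418, z[2]+=0.00418
L1: Y=0.000-0.01971j on G[6,1]
L2: Y=0.000-2.339j on G[2,0]
R2: Y=0.0003077+0.000j on G[0,4]
R3: Y=0.5464+0.000j on G[3,6]
I3: z[3]−=0.264, z[5]+=0.264
R4: Y=0.005181+0.000j on G[5,4]
C1: Y=0.000+0.003420j on G[2,5]
L3: Y=0.000-0.07974j on G[3,0]
R5: Y=0.002092+0.000j on G[5,0]
R6: Y=0.0003817+0.000j on G[3,0]
R7: Y=0.003135+0.000j on G[2,4]
R8: Y=0.0005208+0.000j on G[0,3]
C2: Y=0.000+0.0008550j on G[6,1]
R9: Y=0.008475+0.000j on G[1,5]
R10: Y=0.04926+0.000j on G[2,6]
I4: z[2]−=0.00177, z[0]+=0.00177
solve → V1=5.342+12.99j, V2=-0.008061+0.01287j, V3=0.5530-0.6818j, V4=6.271+6.829j, V5=10.44+11.36j, V6=0.9420-0.7636j

0.04680-0.03825j A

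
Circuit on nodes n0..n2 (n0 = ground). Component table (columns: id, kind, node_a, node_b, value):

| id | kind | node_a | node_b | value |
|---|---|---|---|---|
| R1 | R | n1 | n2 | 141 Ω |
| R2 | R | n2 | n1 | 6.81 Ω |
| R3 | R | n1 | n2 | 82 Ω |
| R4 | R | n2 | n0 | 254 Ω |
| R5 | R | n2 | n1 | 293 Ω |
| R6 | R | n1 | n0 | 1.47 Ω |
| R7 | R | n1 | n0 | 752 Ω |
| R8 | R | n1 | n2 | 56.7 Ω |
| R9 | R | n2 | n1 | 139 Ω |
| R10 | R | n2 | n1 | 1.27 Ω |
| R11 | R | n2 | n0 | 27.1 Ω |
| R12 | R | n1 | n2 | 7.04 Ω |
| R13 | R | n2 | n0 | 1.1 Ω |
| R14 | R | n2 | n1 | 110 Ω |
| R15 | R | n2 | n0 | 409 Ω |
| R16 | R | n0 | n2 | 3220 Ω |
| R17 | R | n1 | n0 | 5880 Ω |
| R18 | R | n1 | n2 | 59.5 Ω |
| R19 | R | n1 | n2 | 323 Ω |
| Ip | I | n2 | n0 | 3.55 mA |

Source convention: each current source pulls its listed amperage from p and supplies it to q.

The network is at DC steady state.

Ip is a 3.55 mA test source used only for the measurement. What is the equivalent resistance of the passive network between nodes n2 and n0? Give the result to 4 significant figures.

R_eq = 0.7241 Ω

Element admittances at DC:
  Y(R1) = 0.007092 S between n1,n2
  Y(R2) = 0.1468 S between n2,n1
  Y(R3) = 0.01220 S between n1,n2
  Y(R4) = 0.003937 S between n2,n0
  Y(R5) = 0.003413 S between n2,n1
  Y(R6) = 0.6803 S between n1,n0
  Y(R7) = 0.001330 S between n1,n0
  Y(R8) = 0.01764 S between n1,n2
  Y(R9) = 0.007194 S between n2,n1
  Y(R10) = 0.7874 S between n2,n1
  Y(R11) = 0.03690 S between n2,n0
  Y(R12) = 0.1420 S between n1,n2
  Y(R13) = 0.9091 S between n2,n0
  Y(R14) = 0.009091 S between n2,n1
  Y(R15) = 0.002445 S between n2,n0
  Y(R16) = 0.0003106 S between n0,n2
  Y(R17) = 0.0001701 S between n1,n0
  Y(R18) = 0.01681 S between n1,n2
  Y(R19) = 0.003096 S between n1,n2
  Ip: injects 0.00355 A into n0 (from n2)
Assemble and solve the 2×2 MNA system:
  V(n1)=-0.001615  V(n2)=-0.002570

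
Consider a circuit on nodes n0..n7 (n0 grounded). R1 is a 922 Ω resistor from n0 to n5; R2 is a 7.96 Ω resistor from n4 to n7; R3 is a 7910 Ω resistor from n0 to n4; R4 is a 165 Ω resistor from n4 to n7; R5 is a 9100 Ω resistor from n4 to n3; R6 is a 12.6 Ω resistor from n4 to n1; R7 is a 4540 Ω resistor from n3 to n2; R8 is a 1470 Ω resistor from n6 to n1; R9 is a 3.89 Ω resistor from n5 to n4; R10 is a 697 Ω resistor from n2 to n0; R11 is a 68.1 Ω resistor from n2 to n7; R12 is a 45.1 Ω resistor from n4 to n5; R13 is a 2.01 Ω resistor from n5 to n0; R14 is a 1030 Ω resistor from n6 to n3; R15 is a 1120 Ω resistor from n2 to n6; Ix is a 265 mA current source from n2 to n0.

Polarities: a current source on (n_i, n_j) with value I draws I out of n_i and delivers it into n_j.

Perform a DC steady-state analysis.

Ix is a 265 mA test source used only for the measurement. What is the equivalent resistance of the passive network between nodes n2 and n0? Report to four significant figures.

Element admittances at DC:
  Y(R1) = 0.001085 S between n0,n5
  Y(R2) = 0.1256 S between n4,n7
  Y(R3) = 0.0001264 S between n0,n4
  Y(R4) = 0.006061 S between n4,n7
  Y(R5) = 0.0001099 S between n4,n3
  Y(R6) = 0.07937 S between n4,n1
  Y(R7) = 0.0002203 S between n3,n2
  Y(R8) = 0.0006803 S between n6,n1
  Y(R9) = 0.2571 S between n5,n4
  Y(R10) = 0.001435 S between n2,n0
  Y(R11) = 0.01468 S between n2,n7
  Y(R12) = 0.02217 S between n4,n5
  Y(R13) = 0.4975 S between n5,n0
  Y(R14) = 0.0009709 S between n6,n3
  Y(R15) = 0.0008929 S between n2,n6
  Ix: injects 0.265 A into n0 (from n2)
Assemble and solve the 7×7 MNA system:
  V(n1)=-1.416  V(n2)=-18.75  V(n3)=-11.85  V(n4)=-1.329  V(n5)=-0.4772  V(n6)=-11.48  V(n7)=-3.077

R_eq = 70.74 Ω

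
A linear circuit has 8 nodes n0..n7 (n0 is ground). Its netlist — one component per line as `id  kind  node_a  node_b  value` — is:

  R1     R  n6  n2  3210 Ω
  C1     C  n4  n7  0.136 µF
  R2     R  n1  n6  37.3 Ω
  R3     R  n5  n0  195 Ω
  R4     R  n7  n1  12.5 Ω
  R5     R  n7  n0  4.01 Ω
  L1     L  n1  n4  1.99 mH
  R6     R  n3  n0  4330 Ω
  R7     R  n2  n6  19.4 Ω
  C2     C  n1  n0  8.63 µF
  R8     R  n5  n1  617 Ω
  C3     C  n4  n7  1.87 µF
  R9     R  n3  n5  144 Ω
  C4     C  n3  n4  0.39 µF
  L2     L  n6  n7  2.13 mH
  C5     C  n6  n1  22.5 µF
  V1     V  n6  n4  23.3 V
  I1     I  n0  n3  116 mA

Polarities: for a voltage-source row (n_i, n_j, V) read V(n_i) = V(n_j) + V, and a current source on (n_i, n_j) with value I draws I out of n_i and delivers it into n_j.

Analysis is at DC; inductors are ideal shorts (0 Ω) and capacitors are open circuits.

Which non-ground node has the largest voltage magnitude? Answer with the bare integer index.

3

MNA unknowns: 7 node voltages V₁..V_7 plus 3 source currents (L1, L2, V1)
R1: Y=0.0003115 on G[6,2]
C1: Y=0.000 on G[4,7]
R2: Y=0.02681 on G[1,6]
R3: Y=0.005128 on G[5,0]
R4: Y=0.08000 on G[7,1]
R5: Y=0.2494 on G[7,0]
L1: row V1−V4=0, i_L1 at 1,4
R6: Y=0.0002309 on G[3,0]
R7: Y=0.05155 on G[2,6]
C2: Y=0.000 on G[1,0]
R8: Y=0.001621 on G[5,1]
C3: Y=0.000 on G[4,7]
R9: Y=0.006944 on G[3,5]
C4: Y=0.000 on G[3,4]
L2: row V6−V7=0, i_L2 at 6,7
C5: Y=0.000 on G[6,1]
V1: row V6−V4=23.3, i_V1 at 6,4
I1: z[0]−=0.116, z[3]+=0.116
solve → V1=-23.08, V2=0.2198, V3=26.56, V4=-23.08, V5=10.74, V6=0.2198, V7=0.2198
aux → i_L1=2.543, i_L2=1.919, i_V1=-2.543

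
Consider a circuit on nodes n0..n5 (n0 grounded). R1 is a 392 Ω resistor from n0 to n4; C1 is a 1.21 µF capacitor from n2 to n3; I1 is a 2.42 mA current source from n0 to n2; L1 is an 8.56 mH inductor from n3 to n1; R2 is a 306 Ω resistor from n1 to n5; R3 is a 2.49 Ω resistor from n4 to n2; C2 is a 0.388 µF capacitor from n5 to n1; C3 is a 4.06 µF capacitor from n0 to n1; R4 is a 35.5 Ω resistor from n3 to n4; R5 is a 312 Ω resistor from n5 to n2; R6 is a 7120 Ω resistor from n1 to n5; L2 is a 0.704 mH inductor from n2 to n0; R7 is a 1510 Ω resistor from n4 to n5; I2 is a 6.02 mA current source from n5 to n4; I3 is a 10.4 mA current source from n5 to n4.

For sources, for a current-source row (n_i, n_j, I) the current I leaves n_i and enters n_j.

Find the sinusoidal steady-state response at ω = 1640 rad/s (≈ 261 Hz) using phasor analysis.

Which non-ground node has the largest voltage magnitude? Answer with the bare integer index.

5

Apply KCL at each of the 5 non-ground nodes and solve the resulting linear system.
Node n1: branches {L1, R2, C2, C3, R6} → V_1 = -0.2637-0.04215j
Node n2: branches {C1, I1, R3, R5, L2} → V_2 = -0.002007+0.002422j
Node n3: branches {C1, L1, R4} → V_3 = -0.2478+0.06403j
Node n4: branches {R1, R3, R4, R7, I2, I3} → V_4 = 0.01633+0.006665j
Node n5: branches {R2, C2, R5, R6, R7, I2, I3} → V_5 = -2.362+0.1654j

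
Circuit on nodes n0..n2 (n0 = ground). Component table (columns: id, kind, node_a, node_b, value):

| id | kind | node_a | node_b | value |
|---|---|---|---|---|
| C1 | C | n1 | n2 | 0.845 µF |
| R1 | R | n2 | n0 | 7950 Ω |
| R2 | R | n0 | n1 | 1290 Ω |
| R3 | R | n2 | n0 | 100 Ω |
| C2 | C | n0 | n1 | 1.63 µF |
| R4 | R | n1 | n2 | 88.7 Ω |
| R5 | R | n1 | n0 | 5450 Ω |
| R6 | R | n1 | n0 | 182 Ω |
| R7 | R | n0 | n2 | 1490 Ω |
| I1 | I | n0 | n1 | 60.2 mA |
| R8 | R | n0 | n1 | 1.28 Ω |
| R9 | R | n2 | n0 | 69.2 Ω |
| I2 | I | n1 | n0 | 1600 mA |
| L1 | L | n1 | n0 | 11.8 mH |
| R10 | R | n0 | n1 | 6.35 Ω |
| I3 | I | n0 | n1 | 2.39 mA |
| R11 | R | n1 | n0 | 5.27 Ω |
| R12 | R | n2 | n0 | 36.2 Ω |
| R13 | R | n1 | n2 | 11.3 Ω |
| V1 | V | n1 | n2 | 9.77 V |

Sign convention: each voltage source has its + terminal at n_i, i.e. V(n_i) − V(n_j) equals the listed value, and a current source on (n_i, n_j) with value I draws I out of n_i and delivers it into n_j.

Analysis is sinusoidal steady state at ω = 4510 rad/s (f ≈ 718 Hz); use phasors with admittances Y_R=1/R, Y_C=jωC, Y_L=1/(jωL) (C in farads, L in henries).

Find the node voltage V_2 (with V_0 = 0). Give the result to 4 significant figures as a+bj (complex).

-10.63-0.008276j V

Element admittances at ω=4510 rad/s:
  Y(C1) = 0.000+0.003811j S between n1,n2
  Y(R1) = 0.0001258+0.000j S between n2,n0
  Y(R2) = 0.0007752+0.000j S between n0,n1
  Y(R3) = 0.01000+0.000j S between n2,n0
  Y(C2) = 0.000+0.007351j S between n0,n1
  Y(R4) = 0.01127+0.000j S between n1,n2
  Y(R5) = 0.0001835+0.000j S between n1,n0
  Y(R6) = 0.005495+0.000j S between n1,n0
  Y(R7) = 0.0006711+0.000j S between n0,n2
  I1: injects 0.0602 A into n1 (from n0)
  Y(R8) = 0.7812+0.000j S between n0,n1
  Y(R9) = 0.01445+0.000j S between n2,n0
  I2: injects 1.6 A into n0 (from n1)
  Y(L1) = 0.000-0.01879j S between n1,n0
  Y(R10) = 0.1575+0.000j S between n0,n1
  I3: injects 0.00239 A into n1 (from n0)
  Y(R11) = 0.1898+0.000j S between n1,n0
  Y(R12) = 0.02762+0.000j S between n2,n0
  Y(R13) = 0.08850+0.000j S between n1,n2
  V1: constraint V(n1)−V(n2) = 9.77
Assemble and solve the 3×3 MNA system:
  V(n1)=-0.8594-0.008276j  V(n2)=-10.63-0.008276j
  i(V1)=-1.537-0.03767j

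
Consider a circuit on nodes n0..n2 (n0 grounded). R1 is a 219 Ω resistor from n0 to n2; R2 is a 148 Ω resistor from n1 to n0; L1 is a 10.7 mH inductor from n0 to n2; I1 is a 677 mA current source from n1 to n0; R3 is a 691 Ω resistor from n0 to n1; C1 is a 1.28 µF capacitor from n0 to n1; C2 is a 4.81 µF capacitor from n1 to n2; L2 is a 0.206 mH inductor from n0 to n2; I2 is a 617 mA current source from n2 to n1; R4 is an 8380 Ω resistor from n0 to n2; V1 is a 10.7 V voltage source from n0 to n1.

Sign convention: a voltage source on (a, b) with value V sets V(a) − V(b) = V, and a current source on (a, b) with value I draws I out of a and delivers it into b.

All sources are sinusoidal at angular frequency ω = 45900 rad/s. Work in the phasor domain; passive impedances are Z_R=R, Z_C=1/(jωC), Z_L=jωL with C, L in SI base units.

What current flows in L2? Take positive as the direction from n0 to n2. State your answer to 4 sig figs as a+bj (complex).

MNA unknowns: 2 node voltages V₁..V_2 plus 1 source current (V1)
R1: Y=0.004566+0.000j on G[0,2]
R2: Y=0.006757+0.000j on G[1,0]
L1: Y=0.000-0.002036j on G[0,2]
I1: z[1]−=0.677, z[0]+=0.677
R3: Y=0.001447+0.000j on G[0,1]
C1: Y=0.000+0.05875j on G[0,1]
C2: Y=0.000+0.2208j on G[1,2]
L2: Y=0.000-0.1058j on G[0,2]
I2: z[2]−=0.617, z[1]+=0.617
R4: Y=0.0001193+0.000j on G[0,2]
V1: row V0−V1=10.7, i_V1 at 0,1
solve → V1=-10.70+0.000j, V2=-21.10+4.586j
aux → i_V1=0.9847+1.667j

-0.4850-2.231j A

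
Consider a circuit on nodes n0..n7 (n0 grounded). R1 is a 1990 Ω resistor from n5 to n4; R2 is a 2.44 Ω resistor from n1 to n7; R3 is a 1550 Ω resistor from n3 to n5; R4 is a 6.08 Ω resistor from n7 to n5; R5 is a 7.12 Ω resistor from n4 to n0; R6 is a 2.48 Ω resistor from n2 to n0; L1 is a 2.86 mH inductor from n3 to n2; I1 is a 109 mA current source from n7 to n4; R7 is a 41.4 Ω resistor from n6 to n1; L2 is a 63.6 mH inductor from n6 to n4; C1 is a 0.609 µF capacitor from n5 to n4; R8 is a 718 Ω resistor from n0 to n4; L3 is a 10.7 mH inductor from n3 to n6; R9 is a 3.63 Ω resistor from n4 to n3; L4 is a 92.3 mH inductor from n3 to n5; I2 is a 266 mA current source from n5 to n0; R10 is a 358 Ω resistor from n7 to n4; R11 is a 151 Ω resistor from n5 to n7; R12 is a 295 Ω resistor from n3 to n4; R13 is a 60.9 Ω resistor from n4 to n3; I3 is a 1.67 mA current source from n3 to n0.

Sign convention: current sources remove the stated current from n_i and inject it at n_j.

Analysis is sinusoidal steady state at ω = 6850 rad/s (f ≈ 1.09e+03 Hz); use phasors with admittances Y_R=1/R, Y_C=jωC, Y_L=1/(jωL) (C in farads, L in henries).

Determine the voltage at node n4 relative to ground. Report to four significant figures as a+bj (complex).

Apply KCL at each of the 7 non-ground nodes and solve the resulting linear system.
Node n1: branches {R2, R7} → V_1 = -23.24-15.93j
Node n2: branches {R6, L1} → V_2 = -0.1330+0.2863j
Node n3: branches {R3, L1, L3, R9, L4, R12, R13, I3} → V_3 = -2.395-0.7646j
Node n4: branches {R1, R5, I1, L2, C1, R8, R9, R10, R12, R13} → V_4 = -1.509-0.8139j
Node n5: branches {R1, R3, R4, C1, L4, I2, R11} → V_5 = -25.64-15.17j
Node n6: branches {R7, L2, L3} → V_6 = -9.910-20.98j
Node n7: branches {R2, R4, I1, R10, R11} → V_7 = -24.03-15.64j

-1.509-0.8139j V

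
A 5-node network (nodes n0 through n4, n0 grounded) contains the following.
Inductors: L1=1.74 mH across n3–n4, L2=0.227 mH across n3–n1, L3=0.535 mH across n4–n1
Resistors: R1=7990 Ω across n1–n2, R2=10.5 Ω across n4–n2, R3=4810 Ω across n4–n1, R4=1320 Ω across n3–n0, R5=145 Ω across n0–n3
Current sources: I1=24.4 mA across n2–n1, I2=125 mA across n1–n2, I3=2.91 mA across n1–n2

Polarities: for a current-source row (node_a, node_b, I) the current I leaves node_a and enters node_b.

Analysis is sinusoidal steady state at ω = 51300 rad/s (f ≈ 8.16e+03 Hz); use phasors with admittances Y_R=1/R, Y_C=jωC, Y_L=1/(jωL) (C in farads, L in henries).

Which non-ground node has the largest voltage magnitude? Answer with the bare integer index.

2

Element admittances at ω=51300 rad/s:
  Y(L1) = 0.000-0.01120j S between n3,n4
  Y(L2) = 0.000-0.08587j S between n3,n1
  Y(R1) = 0.0001252+0.000j S between n1,n2
  I1: injects 0.0244 A into n1 (from n2)
  Y(R2) = 0.09524+0.000j S between n4,n2
  Y(R3) = 0.0002079+0.000j S between n4,n1
  I2: injects 0.125 A into n2 (from n1)
  Y(L3) = 0.000-0.03644j S between n4,n1
  Y(R4) = 0.0007576+0.000j S between n3,n0
  Y(R5) = 0.006897+0.000j S between n0,n3
  I3: injects 0.00291 A into n2 (from n1)
Assemble and solve the 4×4 MNA system:
  V(n1)=-0.001849-0.2574j  V(n2)=1.100+1.970j  V(n3)=0.000+0.000j  V(n4)=0.01417+1.973j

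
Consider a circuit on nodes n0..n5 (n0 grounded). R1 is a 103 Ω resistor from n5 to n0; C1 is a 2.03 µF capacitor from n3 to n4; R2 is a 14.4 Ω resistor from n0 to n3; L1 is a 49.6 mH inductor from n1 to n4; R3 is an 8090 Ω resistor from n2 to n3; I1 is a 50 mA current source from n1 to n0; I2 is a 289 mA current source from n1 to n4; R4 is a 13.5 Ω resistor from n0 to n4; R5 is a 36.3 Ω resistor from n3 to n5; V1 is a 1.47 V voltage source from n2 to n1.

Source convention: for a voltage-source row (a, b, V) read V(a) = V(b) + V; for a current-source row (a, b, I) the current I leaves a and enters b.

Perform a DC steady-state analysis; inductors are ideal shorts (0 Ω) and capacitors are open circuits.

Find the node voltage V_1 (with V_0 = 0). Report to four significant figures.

-0.6763 V

MNA unknowns: 5 node voltages V₁..V_5 plus 2 source currents (L1, V1)
R1: Y=0.009709 on G[5,0]
C1: Y=0.000 on G[3,4]
R2: Y=0.06944 on G[0,3]
L1: row V1−V4=0, i_L1 at 1,4
R3: Y=0.0001236 on G[2,3]
I1: z[1]−=0.05, z[0]+=0.05
I2: z[1]−=0.289, z[4]+=0.289
R4: Y=0.07407 on G[0,4]
R5: Y=0.02755 on G[3,5]
V1: row V2−V1=1.47, i_V1 at 2,1
solve → V1=-0.6763, V2=0.7937, V3=0.001278, V4=-0.6763, V5=0.0009452
aux → i_L1=-0.3391, i_V1=-9.795e-05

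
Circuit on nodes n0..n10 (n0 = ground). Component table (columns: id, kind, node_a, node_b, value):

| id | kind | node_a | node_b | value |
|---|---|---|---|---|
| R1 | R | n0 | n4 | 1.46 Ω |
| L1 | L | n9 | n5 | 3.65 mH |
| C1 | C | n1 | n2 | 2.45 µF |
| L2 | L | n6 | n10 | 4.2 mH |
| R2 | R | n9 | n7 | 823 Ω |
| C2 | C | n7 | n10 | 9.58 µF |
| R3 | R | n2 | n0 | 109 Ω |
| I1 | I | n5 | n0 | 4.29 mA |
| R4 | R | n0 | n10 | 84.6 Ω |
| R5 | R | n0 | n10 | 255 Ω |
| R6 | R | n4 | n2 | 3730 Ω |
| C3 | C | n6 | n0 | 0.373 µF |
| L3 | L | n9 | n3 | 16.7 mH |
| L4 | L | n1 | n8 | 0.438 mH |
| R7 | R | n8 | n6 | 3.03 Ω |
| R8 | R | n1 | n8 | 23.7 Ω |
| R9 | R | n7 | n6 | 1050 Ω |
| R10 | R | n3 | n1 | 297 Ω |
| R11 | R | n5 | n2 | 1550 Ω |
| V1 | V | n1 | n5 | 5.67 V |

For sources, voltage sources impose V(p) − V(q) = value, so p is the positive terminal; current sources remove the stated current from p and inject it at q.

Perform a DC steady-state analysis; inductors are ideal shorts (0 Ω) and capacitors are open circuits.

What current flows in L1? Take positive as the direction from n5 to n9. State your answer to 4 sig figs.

-0.02211 A

MNA unknowns: 10 node voltages V₁..V_10 plus 5 source currents (L1, L2, L3, L4, V1)
R1: Y=0.6849 on G[0,4]
L1: row V9−V5=0, i_L1 at 9,5
C1: Y=0.000 on G[1,2]
L2: row V6−V10=0, i_L2 at 6,10
R2: Y=0.001215 on G[9,7]
C2: Y=0.000 on G[7,10]
R3: Y=0.009174 on G[2,0]
I1: z[5]−=0.00429, z[0]+=0.00429
R4: Y=0.01182 on G[0,10]
R5: Y=0.003922 on G[0,10]
R6: Y=0.0002681 on G[4,2]
C3: Y=0.000 on G[6,0]
L3: row V9−V3=0, i_L3 at 9,3
L4: row V1−V8=0, i_L4 at 1,8
R7: Y=0.3300 on G[8,6]
R8: Y=0.04219 on G[1,8]
R9: Y=0.0009524 on G[7,6]
R10: Y=0.003367 on G[3,1]
R11: Y=0.0006452 on G[5,2]
V1: row V1−V5=5.67, i_V1 at 1,5
solve → V1=-0.04659, V2=-0.3656, V3=-5.717, V4=-0.0001431, V5=-5.717, V6=-0.05322, V7=-3.228, V8=-0.04659, V9=-5.717, V10=-0.05322
aux → i_L1=0.02211, i_L2=-0.0008378, i_L3=-0.01909, i_L4=0.002186, i_V1=-0.02128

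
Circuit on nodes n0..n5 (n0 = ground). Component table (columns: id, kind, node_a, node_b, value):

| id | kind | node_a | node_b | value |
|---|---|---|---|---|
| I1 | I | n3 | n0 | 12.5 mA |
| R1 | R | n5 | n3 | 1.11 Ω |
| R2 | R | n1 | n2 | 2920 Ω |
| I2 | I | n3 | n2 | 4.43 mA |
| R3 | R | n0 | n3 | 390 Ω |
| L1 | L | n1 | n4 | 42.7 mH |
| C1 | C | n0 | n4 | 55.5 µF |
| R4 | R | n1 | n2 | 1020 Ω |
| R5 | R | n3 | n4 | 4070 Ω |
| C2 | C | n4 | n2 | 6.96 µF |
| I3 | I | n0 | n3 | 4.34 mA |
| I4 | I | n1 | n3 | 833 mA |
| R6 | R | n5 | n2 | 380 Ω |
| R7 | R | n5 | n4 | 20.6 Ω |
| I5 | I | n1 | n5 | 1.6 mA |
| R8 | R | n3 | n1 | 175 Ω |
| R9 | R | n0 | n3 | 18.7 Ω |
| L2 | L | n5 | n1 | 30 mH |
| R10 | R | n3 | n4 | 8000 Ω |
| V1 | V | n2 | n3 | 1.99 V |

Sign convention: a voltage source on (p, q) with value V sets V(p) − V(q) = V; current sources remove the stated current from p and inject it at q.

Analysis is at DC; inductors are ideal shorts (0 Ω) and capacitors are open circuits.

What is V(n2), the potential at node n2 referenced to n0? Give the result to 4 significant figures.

1.844 V

Apply KCL at each of the 5 non-ground nodes and solve the resulting linear system.
Node n1: branches {R2, L1, R4, I4, I5, R8, L2} → V_1 = -1.051
Node n2: branches {R2, I2, R4, C2, R6, V1} → V_2 = 1.844
Node n3: branches {I1, R1, I2, R3, R5, I3, I4, R8, R9, R10, V1} → V_3 = -0.1456
Node n4: branches {L1, C1, R5, C2, R7, R10} → V_4 = -1.051
Node n5: branches {R1, R6, R7, I5, L2} → V_5 = -1.051
Source currents: i(L1)=-0.0003358, i(L2)=0.8253, i(V1)=-0.007021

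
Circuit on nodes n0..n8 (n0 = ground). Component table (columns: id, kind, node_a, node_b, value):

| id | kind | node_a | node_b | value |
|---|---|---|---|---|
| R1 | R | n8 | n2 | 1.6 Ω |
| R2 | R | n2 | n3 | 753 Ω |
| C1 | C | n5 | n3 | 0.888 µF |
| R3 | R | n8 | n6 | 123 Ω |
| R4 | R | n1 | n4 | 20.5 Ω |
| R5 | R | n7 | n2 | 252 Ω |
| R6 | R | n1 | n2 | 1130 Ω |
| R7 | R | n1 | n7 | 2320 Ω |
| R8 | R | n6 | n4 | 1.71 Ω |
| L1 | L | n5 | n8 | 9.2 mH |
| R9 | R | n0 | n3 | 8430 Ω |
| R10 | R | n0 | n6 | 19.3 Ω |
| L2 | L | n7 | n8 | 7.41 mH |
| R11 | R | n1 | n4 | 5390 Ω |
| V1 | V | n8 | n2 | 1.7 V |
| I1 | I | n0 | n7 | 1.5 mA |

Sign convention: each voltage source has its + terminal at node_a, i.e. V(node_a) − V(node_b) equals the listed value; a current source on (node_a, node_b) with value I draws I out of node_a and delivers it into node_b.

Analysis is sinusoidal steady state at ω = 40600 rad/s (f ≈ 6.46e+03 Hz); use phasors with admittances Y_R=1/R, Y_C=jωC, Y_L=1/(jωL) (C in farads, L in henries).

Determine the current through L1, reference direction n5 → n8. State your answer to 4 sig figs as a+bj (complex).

Element admittances at ω=40600 rad/s:
  Y(R1) = 0.6250+0.000j S between n8,n2
  Y(R2) = 0.001328+0.000j S between n2,n3
  Y(C1) = 0.000+0.03605j S between n5,n3
  Y(R3) = 0.008130+0.000j S between n8,n6
  Y(R4) = 0.04878+0.000j S between n1,n4
  Y(R5) = 0.003968+0.000j S between n7,n2
  Y(R6) = 0.0008850+0.000j S between n1,n2
  Y(R7) = 0.0004310+0.000j S between n1,n7
  Y(R8) = 0.5848+0.000j S between n6,n4
  Y(L1) = 0.000-0.002677j S between n5,n8
  Y(R9) = 0.0001186+0.000j S between n0,n3
  Y(R10) = 0.05181+0.000j S between n0,n6
  Y(L2) = 0.000-0.003324j S between n7,n8
  Y(R11) = 0.0001855+0.000j S between n1,n4
  V1: constraint V(n8)−V(n2) = 1.7
  I1: injects 0.0015 A into n7 (from n0)
Assemble and solve the 9×9 MNA system:
  V(n1)=-0.0009093-0.003163j  V(n2)=-1.322+0.03540j  V(n3)=0.06023-0.6020j  V(n4)=0.02652+0.001027j  V(n5)=0.03477-0.6531j  V(n6)=0.02881+0.001378j  V(n7)=-0.4033-0.5584j  V(n8)=0.3776+0.03540j
  i(V1)=-1.069+0.003237j

-0.001843+0.0009179j A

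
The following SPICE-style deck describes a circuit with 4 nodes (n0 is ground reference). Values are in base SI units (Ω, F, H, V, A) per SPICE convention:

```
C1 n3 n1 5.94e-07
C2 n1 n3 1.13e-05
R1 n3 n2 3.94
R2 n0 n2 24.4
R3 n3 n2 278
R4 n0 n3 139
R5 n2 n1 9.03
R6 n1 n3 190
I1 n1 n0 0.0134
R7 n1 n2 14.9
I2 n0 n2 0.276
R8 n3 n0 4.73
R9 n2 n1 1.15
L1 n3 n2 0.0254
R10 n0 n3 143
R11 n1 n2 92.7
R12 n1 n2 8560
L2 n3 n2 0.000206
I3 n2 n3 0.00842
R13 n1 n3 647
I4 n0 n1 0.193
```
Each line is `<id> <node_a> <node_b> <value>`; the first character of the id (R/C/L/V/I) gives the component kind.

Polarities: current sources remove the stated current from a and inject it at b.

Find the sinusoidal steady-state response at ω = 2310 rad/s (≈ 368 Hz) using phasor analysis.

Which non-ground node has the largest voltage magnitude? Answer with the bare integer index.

Element admittances at ω=2310 rad/s:
  Y(C1) = 0.000+0.001372j S between n3,n1
  Y(C2) = 0.000+0.02610j S between n1,n3
  Y(R1) = 0.2538+0.000j S between n3,n2
  Y(R2) = 0.04098+0.000j S between n0,n2
  Y(R3) = 0.003597+0.000j S between n3,n2
  Y(R4) = 0.007194+0.000j S between n0,n3
  Y(R5) = 0.1107+0.000j S between n2,n1
  Y(R6) = 0.005263+0.000j S between n1,n3
  I1: injects 0.0134 A into n0 (from n1)
  Y(R7) = 0.06711+0.000j S between n1,n2
  I2: injects 0.276 A into n2 (from n0)
  Y(R8) = 0.2114+0.000j S between n3,n0
  Y(R9) = 0.8696+0.000j S between n2,n1
  Y(L1) = 0.000-0.01704j S between n3,n2
  Y(R10) = 0.006993+0.000j S between n0,n3
  Y(R11) = 0.01079+0.000j S between n1,n2
  Y(R12) = 0.0001168+0.000j S between n1,n2
  Y(L2) = 0.000-2.101j S between n3,n2
  I3: injects 0.00842 A into n3 (from n2)
  Y(R13) = 0.001546+0.000j S between n1,n3
  I4: injects 0.193 A into n1 (from n0)
Assemble and solve the 3×3 MNA system:
  V(n1)=1.905+0.1425j  V(n2)=1.732+0.1488j  V(n3)=1.705-0.02703j

1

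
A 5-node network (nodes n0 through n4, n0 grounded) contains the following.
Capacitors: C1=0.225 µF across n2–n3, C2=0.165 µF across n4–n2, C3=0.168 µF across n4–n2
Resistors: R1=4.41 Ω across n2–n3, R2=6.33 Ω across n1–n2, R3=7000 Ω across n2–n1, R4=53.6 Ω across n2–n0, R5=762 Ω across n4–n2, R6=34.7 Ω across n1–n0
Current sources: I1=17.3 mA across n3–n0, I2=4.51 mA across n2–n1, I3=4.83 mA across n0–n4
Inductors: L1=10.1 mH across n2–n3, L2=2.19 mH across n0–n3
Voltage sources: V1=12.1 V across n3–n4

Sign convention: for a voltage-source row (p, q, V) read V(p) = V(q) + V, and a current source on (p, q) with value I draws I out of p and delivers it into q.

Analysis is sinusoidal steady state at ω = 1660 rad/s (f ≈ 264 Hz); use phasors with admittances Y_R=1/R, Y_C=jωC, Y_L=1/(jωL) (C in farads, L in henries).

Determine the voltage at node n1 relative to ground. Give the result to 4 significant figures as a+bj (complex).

Element admittances at ω=1660 rad/s:
  Y(C1) = 0.000+0.0003735j S between n2,n3
  Y(C2) = 0.000+0.0002739j S between n4,n2
  Y(R1) = 0.2268+0.000j S between n2,n3
  Y(R2) = 0.1580+0.000j S between n1,n2
  Y(R3) = 0.0001429+0.000j S between n2,n1
  Y(C3) = 0.000+0.0002789j S between n4,n2
  I1: injects 0.0173 A into n0 (from n3)
  Y(R4) = 0.01866+0.000j S between n2,n0
  Y(L1) = 0.000-0.05964j S between n2,n3
  I2: injects 0.00451 A into n1 (from n2)
  Y(L2) = 0.000-0.2751j S between n0,n3
  Y(R5) = 0.001312+0.000j S between n4,n2
  I3: injects 0.00483 A into n4 (from n0)
  Y(R6) = 0.02882+0.000j S between n1,n0
  V1: constraint V(n3)−V(n4) = 12.1
Assemble and solve the 5×5 MNA system:
  V(n1)=-0.02964-0.05755j  V(n2)=-0.06357-0.06803j  V(n3)=-0.01064-0.03792j  V(n4)=-12.11-0.03792j
  i(V1)=-0.02066-0.006620j

-0.02964-0.05755j V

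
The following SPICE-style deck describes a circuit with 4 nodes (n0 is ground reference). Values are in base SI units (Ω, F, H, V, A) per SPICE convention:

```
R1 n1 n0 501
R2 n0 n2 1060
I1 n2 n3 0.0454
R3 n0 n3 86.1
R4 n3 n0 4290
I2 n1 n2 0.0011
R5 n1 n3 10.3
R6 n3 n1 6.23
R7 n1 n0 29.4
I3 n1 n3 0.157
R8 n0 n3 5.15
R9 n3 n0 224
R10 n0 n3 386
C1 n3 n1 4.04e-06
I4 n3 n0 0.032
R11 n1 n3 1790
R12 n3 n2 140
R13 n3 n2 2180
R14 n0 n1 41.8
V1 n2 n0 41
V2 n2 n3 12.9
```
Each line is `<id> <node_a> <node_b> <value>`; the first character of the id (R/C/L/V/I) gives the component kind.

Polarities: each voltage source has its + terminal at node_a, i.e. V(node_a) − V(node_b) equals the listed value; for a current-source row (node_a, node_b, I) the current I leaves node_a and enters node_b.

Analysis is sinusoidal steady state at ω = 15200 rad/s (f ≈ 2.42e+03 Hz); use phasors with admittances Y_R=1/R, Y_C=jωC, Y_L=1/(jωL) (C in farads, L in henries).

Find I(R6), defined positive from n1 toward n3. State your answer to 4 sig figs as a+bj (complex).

Apply KCL at each of the 3 non-ground nodes and solve the resulting linear system.
Node n1: branches {R1, I2, R5, R6, R7, I3, C1, R11, R14} → V_1 = 22.52+1.078j
Node n2: branches {R2, I1, I2, R12, R13, V1, V2} → V_2 = 41.00+0.000j
Node n3: branches {I1, R3, R4, R5, R6, I3, R8, R9, R10, C1, I4, R11, R12, R13, V2} → V_3 = 28.10+0.000j
Source currents: i(V1)=-7.408-0.06460j, i(V2)=7.227+0.06460j

-0.8962+0.1730j A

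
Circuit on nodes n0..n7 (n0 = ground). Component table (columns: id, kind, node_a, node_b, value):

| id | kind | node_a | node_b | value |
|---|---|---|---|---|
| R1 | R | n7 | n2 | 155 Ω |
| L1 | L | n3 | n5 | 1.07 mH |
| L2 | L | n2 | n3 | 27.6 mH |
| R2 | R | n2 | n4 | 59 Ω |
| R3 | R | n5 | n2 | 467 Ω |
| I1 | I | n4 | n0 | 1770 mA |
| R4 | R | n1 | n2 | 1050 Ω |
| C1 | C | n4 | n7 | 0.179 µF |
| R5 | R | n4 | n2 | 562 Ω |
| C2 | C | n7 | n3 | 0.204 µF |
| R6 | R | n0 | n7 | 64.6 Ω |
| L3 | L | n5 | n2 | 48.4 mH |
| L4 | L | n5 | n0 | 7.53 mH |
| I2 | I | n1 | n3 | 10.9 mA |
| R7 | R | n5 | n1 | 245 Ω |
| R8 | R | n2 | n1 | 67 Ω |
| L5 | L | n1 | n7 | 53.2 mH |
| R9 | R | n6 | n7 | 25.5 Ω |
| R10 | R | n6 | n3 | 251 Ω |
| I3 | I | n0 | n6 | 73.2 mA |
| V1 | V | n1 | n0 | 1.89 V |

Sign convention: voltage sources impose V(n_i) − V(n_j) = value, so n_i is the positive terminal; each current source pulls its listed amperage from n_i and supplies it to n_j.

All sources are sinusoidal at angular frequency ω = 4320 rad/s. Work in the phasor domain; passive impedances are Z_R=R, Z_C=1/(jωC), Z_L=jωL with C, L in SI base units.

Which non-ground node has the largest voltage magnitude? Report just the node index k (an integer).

4

MNA unknowns: 7 node voltages V₁..V_7 plus 1 source current (V1)
R1: Y=0.006452+0.000j on G[7,2]
L1: Y=0.000-0.2163j on G[3,5]
L2: Y=0.000-0.008387j on G[2,3]
R2: Y=0.01695+0.000j on G[2,4]
R3: Y=0.002141+0.000j on G[5,2]
I1: z[4]−=1.77, z[0]+=1.77
R4: Y=0.0009524+0.000j on G[1,2]
C1: Y=0.000+0.0007733j on G[4,7]
R5: Y=0.001779+0.000j on G[4,2]
C2: Y=0.000+0.0008813j on G[7,3]
R6: Y=0.01548+0.000j on G[0,7]
L3: Y=0.000-0.004783j on G[5,2]
L4: Y=0.000-0.03074j on G[5,0]
I2: z[1]−=0.0109, z[3]+=0.0109
R7: Y=0.004082+0.000j on G[5,1]
R8: Y=0.01493+0.000j on G[2,1]
L5: Y=0.000-0.004351j on G[1,7]
R9: Y=0.03922+0.000j on G[6,7]
R10: Y=0.003984+0.000j on G[6,3]
I3: z[0]−=0.0732, z[6]+=0.0732
V1: row V1−V0=1.89, i_V1 at 1,0
solve → V1=1.890+0.000j, V2=-67.11-25.18j, V3=-20.73-7.304j, V4=-161.8-19.11j, V5=-19.04-6.822j, V6=-13.72-14.20j, V7=-14.88-14.90j
aux → i_V1=-1.257-0.3546j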